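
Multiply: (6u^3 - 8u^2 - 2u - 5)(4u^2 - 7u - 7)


Distribute each term of the first polynomial:
  (6u^3)(4u^2 - 7u - 7) = 24u^5 - 42u^4 - 42u^3
  (-8u^2)(4u^2 - 7u - 7) = -32u^4 + 56u^3 + 56u^2
  (-2u)(4u^2 - 7u - 7) = -8u^3 + 14u^2 + 14u
  (-5)(4u^2 - 7u - 7) = -20u^2 + 35u + 35
Sum: 24u^5 - 74u^4 + 6u^3 + 50u^2 + 49u + 35


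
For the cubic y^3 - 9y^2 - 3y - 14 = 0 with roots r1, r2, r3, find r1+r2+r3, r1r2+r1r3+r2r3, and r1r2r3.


Monic cubic y^3+by^2+cy+d=0: sum=-b, pairwise sum=c, product=-d.
b=-9, c=-3, d=-14
r1+r2+r3 = 9
r1r2+r1r3+r2r3 = -3
r1r2r3 = 14


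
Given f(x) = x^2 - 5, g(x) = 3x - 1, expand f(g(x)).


Substitute g(x) into f:
f(g(x)) = 1*(3x - 1)^2 + (-5)
(3x - 1)^2 = 9x^2 - 6x + 1
Expand and combine: 9x^2 - 6x - 4


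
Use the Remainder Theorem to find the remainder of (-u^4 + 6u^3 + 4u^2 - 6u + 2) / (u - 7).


By the Remainder Theorem, the remainder equals p(7):
  -1*(7)^4 = -2401
  6*(7)^3 = 2058
  4*(7)^2 = 196
  -6*(7)^1 = -42
  constant: 2
Sum: -2401 + 2058 + 196 - 42 + 2 = -187


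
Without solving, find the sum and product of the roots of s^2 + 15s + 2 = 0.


For as^2+bs+c=0: sum = -b/a, product = c/a.
a=1, b=15, c=2
Sum = -(15)/1 = -15
Product = (2)/1 = 2


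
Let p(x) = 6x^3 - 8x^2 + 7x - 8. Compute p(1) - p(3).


p(1) = -3
p(3) = 103
p(1) - p(3) = -3 - 103 = -106


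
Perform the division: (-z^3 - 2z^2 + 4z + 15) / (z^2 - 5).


(-z^3 - 2z^2 + 4z + 15) / (z^2 - 5)
Step 1: -z * (z^2 - 5) = -z^3 + 5z; subtract.
Step 2: -2 * (z^2 - 5) = -2z^2 + 10; subtract.
Quotient: -z - 2, Remainder: -z + 5


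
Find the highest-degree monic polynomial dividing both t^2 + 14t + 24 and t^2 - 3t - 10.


Factor each:
  t^2 + 14t + 24 = (t + 2)(t + 12)
  t^2 - 3t - 10 = (t + 2)(t - 5)
Common monic factor: t + 2


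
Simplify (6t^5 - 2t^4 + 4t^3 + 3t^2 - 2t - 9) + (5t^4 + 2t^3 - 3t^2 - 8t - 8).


Align terms by degree and add:
  6t^5 - 2t^4 + 4t^3 + 3t^2 - 2t - 9
+ 5t^4 + 2t^3 - 3t^2 - 8t - 8
= 6t^5 + 3t^4 + 6t^3 - 10t - 17


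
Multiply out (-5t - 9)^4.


Expand (-5t - 9)^4 by repeated multiplication:
  (-5t - 9)^2 = 25t^2 + 90t + 81
  (-5t - 9)^3 = -125t^3 - 675t^2 - 1215t - 729
= 625t^4 + 4500t^3 + 12150t^2 + 14580t + 6561


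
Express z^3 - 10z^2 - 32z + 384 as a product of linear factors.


Try integer roots (divisors of 384). z=8: p(8)=0.
Divide out (z - 8): quotient is z^2 - 2z - 48.
Factor the quadratic: (z + 6)(z - 8)
Result: (z - 8)(z + 6)(z - 8)


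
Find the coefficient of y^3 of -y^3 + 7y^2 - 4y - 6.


Read off the coefficient of y^3: -1


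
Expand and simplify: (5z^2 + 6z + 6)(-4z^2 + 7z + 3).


Distribute each term of the first polynomial:
  (5z^2)(-4z^2 + 7z + 3) = -20z^4 + 35z^3 + 15z^2
  (6z)(-4z^2 + 7z + 3) = -24z^3 + 42z^2 + 18z
  (6)(-4z^2 + 7z + 3) = -24z^2 + 42z + 18
Sum: -20z^4 + 11z^3 + 33z^2 + 60z + 18


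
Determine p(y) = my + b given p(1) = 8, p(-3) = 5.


p(y) = my + b. Using p(1)=8, p(-3)=5:
m = (8 - 5)/(1 + 3) = 3/4 = 3/4
b = 8 - m*(1) = 8 - 3/4 = 29/4
p(y) = (3/4)y + (29/4)


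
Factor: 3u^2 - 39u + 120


Roots satisfy r1 + r2 = -b/a = 13 and r1*r2 = c/a = 40.
So r1 = 8, r2 = 5.
3u^2 - 39u + 120 = 3(u - r1)(u - r2) = 3(u - 8)(u - 5)


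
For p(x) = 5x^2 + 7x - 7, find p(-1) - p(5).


p(-1) = -9
p(5) = 153
p(-1) - p(5) = -9 - 153 = -162


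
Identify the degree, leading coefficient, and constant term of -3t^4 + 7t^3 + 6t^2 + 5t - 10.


Highest power of t is 4, with coefficient -3. Constant term is -10.
Degree = 4, leading coefficient = -3, constant term = -10


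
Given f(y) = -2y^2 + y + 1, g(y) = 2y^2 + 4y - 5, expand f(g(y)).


Substitute g(y) into f:
f(g(y)) = -2*(2y^2 + 4y - 5)^2 + 1*(2y^2 + 4y - 5) + 1
(2y^2 + 4y - 5)^2 = 4y^4 + 16y^3 - 4y^2 - 40y + 25
Expand and combine: -8y^4 - 32y^3 + 10y^2 + 84y - 54


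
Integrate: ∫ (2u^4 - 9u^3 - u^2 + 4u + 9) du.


Reverse power rule on each term:
  ∫ 2u^4 du = (2/5)u^5
  ∫ -9u^3 du = -(9/4)u^4
  ∫ -u^2 du = -(1/3)u^3
  ∫ 4u du = 2u^2
  ∫ 9 du = 9u
F(u) = (2/5)u^5 - (9/4)u^4 - (1/3)u^3 + 2u^2 + 9u + C


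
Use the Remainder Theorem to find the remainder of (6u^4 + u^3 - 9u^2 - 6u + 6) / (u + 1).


By the Remainder Theorem, the remainder equals p(-1):
  6*(-1)^4 = 6
  1*(-1)^3 = -1
  -9*(-1)^2 = -9
  -6*(-1)^1 = 6
  constant: 6
Sum: 6 - 1 - 9 + 6 + 6 = 8


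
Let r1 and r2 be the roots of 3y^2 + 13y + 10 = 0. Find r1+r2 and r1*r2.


For ay^2+by+c=0: sum = -b/a, product = c/a.
a=3, b=13, c=10
Sum = -(13)/3 = -13/3
Product = (10)/3 = 10/3


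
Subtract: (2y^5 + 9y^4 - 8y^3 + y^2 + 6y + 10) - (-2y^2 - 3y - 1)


Distribute the minus sign:
  (2y^5 + 9y^4 - 8y^3 + y^2 + 6y + 10)
- (-2y^2 - 3y - 1)
Negate second polynomial: 2y^2 + 3y + 1
Add: 2y^5 + 9y^4 - 8y^3 + 3y^2 + 9y + 11


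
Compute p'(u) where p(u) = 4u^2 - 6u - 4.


Apply the power rule term by term:
  d/du(4u^2) = 8u
  d/du(-6u) = -6
  d/du(-4) = 0
p'(u) = 8u - 6


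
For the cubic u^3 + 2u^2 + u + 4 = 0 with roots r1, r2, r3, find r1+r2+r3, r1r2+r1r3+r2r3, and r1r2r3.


Monic cubic u^3+bu^2+cu+d=0: sum=-b, pairwise sum=c, product=-d.
b=2, c=1, d=4
r1+r2+r3 = -2
r1r2+r1r3+r2r3 = 1
r1r2r3 = -4


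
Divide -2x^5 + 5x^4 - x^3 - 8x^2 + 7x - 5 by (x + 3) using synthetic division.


Synthetic division with c = -3. Coefficients: -2, 5, -1, -8, 7, -5
Bring down -2.
  -2 * -3 = 6; 6 + 5 = 11
  11 * -3 = -33; -33 - 1 = -34
  -34 * -3 = 102; 102 - 8 = 94
  94 * -3 = -282; -282 + 7 = -275
  -275 * -3 = 825; 825 - 5 = 820
Quotient: -2x^4 + 11x^3 - 34x^2 + 94x - 275, Remainder: 820


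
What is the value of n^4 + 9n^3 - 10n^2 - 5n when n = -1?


Using direct substitution:
  1 * (-1)^4 = 1
  9 * (-1)^3 = -9
  -10 * (-1)^2 = -10
  -5 * (-1)^1 = 5
  constant: 0
Sum = 1 - 9 - 10 + 5 + 0 = -13


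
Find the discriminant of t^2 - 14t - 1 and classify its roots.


D = b^2 - 4ac = (-14)^2 - 4(1)(-1) = 196 + 4 = 200
Since D > 0: two distinct irrational roots


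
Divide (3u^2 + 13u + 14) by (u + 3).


(3u^2 + 13u + 14) / (u + 3)
Step 1: 3u * (u + 3) = 3u^2 + 9u; subtract.
Step 2: 4 * (u + 3) = 4u + 12; subtract.
Quotient: 3u + 4, Remainder: 2


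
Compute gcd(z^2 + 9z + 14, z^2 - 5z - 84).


Factor each:
  z^2 + 9z + 14 = (z + 7)(z + 2)
  z^2 - 5z - 84 = (z + 7)(z - 12)
Common monic factor: z + 7


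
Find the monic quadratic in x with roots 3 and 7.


p(x) = (x - 3)(x - 7)
Expand: x^2 - 10x + 21


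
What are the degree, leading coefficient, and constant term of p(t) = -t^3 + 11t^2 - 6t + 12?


Highest power of t is 3, with coefficient -1. Constant term is 12.
Degree = 3, leading coefficient = -1, constant term = 12


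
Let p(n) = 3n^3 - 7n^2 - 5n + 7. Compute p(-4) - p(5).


p(-4) = -277
p(5) = 182
p(-4) - p(5) = -277 - 182 = -459


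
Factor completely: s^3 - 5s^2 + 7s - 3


Try integer roots (divisors of -3). s=1: p(1)=0.
Divide out (s - 1): quotient is s^2 - 4s + 3.
Factor the quadratic: (s - 3)(s - 1)
Result: (s - 1)(s - 3)(s - 1)


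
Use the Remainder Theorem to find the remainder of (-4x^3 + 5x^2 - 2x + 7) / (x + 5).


By the Remainder Theorem, the remainder equals p(-5):
  -4*(-5)^3 = 500
  5*(-5)^2 = 125
  -2*(-5)^1 = 10
  constant: 7
Sum: 500 + 125 + 10 + 7 = 642


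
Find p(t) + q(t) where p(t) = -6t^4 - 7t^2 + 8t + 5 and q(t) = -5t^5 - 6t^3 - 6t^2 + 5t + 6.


Align terms by degree and add:
  -6t^4 - 7t^2 + 8t + 5
  -5t^5 - 6t^3 - 6t^2 + 5t + 6
= -5t^5 - 6t^4 - 6t^3 - 13t^2 + 13t + 11


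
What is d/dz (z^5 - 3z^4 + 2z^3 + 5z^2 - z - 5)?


Apply the power rule term by term:
  d/dz(z^5) = 5z^4
  d/dz(-3z^4) = -12z^3
  d/dz(2z^3) = 6z^2
  d/dz(5z^2) = 10z
  d/dz(-z) = -1
  d/dz(-5) = 0
p'(z) = 5z^4 - 12z^3 + 6z^2 + 10z - 1


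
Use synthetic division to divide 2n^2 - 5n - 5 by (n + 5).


Synthetic division with c = -5. Coefficients: 2, -5, -5
Bring down 2.
  2 * -5 = -10; -10 - 5 = -15
  -15 * -5 = 75; 75 - 5 = 70
Quotient: 2n - 15, Remainder: 70


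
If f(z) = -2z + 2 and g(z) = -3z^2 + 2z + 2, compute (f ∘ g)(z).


Substitute g(z) into f:
f(g(z)) = -2*(-3z^2 + 2z + 2) + 2
Expand and combine: 6z^2 - 4z - 2


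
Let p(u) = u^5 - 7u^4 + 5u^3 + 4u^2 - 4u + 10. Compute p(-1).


Using direct substitution:
  1 * (-1)^5 = -1
  -7 * (-1)^4 = -7
  5 * (-1)^3 = -5
  4 * (-1)^2 = 4
  -4 * (-1)^1 = 4
  constant: 10
Sum = -1 - 7 - 5 + 4 + 4 + 10 = 5


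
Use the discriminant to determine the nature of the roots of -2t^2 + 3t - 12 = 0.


D = b^2 - 4ac = (3)^2 - 4(-2)(-12) = 9 - 96 = -87
Since D < 0: two complex conjugate roots (no real roots)


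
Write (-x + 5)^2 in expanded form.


Expand (-x + 5)^2 by repeated multiplication:
= x^2 - 10x + 25


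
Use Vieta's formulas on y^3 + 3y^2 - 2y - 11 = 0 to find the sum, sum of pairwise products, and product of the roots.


Monic cubic y^3+by^2+cy+d=0: sum=-b, pairwise sum=c, product=-d.
b=3, c=-2, d=-11
r1+r2+r3 = -3
r1r2+r1r3+r2r3 = -2
r1r2r3 = 11


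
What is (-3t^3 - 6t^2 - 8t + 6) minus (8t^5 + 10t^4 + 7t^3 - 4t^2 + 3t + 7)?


Distribute the minus sign:
  (-3t^3 - 6t^2 - 8t + 6)
- (8t^5 + 10t^4 + 7t^3 - 4t^2 + 3t + 7)
Negate second polynomial: -8t^5 - 10t^4 - 7t^3 + 4t^2 - 3t - 7
Add: -8t^5 - 10t^4 - 10t^3 - 2t^2 - 11t - 1


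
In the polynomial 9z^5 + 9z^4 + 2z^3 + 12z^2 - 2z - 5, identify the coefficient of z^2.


Read off the coefficient of z^2: 12


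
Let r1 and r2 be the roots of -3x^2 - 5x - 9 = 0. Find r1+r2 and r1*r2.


For ax^2+bx+c=0: sum = -b/a, product = c/a.
a=-3, b=-5, c=-9
Sum = -(-5)/-3 = -5/3
Product = (-9)/-3 = 3


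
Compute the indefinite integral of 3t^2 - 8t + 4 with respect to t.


Reverse power rule on each term:
  ∫ 3t^2 dt = t^3
  ∫ -8t dt = -4t^2
  ∫ 4 dt = 4t
F(t) = t^3 - 4t^2 + 4t + C


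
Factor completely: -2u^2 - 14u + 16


Roots satisfy r1 + r2 = -b/a = -7 and r1*r2 = c/a = -8.
So r1 = -8, r2 = 1.
-2u^2 - 14u + 16 = -2(u - r1)(u - r2) = -2(u + 8)(u - 1)


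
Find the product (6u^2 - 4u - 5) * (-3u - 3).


Distribute each term of the first polynomial:
  (6u^2)(-3u - 3) = -18u^3 - 18u^2
  (-4u)(-3u - 3) = 12u^2 + 12u
  (-5)(-3u - 3) = 15u + 15
Sum: -18u^3 - 6u^2 + 27u + 15


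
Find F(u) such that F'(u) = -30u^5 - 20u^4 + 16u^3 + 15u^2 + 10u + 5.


Reverse power rule on each term:
  ∫ -30u^5 du = -5u^6
  ∫ -20u^4 du = -4u^5
  ∫ 16u^3 du = 4u^4
  ∫ 15u^2 du = 5u^3
  ∫ 10u du = 5u^2
  ∫ 5 du = 5u
F(u) = -5u^6 - 4u^5 + 4u^4 + 5u^3 + 5u^2 + 5u + C


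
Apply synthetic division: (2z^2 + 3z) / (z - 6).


Synthetic division with c = 6. Coefficients: 2, 3, 0
Bring down 2.
  2 * 6 = 12; 12 + 3 = 15
  15 * 6 = 90; 90 + 0 = 90
Quotient: 2z + 15, Remainder: 90


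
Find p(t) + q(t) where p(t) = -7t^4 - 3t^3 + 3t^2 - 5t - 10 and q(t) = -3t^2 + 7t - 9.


Align terms by degree and add:
  -7t^4 - 3t^3 + 3t^2 - 5t - 10
  -3t^2 + 7t - 9
= -7t^4 - 3t^3 + 2t - 19


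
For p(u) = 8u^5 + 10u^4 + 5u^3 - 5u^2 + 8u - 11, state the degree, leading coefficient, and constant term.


Highest power of u is 5, with coefficient 8. Constant term is -11.
Degree = 5, leading coefficient = 8, constant term = -11


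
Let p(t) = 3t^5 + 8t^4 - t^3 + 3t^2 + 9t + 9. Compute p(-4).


Using direct substitution:
  3 * (-4)^5 = -3072
  8 * (-4)^4 = 2048
  -1 * (-4)^3 = 64
  3 * (-4)^2 = 48
  9 * (-4)^1 = -36
  constant: 9
Sum = -3072 + 2048 + 64 + 48 - 36 + 9 = -939


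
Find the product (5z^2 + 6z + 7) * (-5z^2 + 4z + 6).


Distribute each term of the first polynomial:
  (5z^2)(-5z^2 + 4z + 6) = -25z^4 + 20z^3 + 30z^2
  (6z)(-5z^2 + 4z + 6) = -30z^3 + 24z^2 + 36z
  (7)(-5z^2 + 4z + 6) = -35z^2 + 28z + 42
Sum: -25z^4 - 10z^3 + 19z^2 + 64z + 42


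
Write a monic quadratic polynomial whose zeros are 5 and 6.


p(x) = (x - 5)(x - 6)
Expand: x^2 - 11x + 30


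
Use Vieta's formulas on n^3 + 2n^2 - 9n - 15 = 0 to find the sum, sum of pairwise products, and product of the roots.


Monic cubic n^3+bn^2+cn+d=0: sum=-b, pairwise sum=c, product=-d.
b=2, c=-9, d=-15
r1+r2+r3 = -2
r1r2+r1r3+r2r3 = -9
r1r2r3 = 15


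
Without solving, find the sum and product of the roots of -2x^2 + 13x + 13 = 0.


For ax^2+bx+c=0: sum = -b/a, product = c/a.
a=-2, b=13, c=13
Sum = -(13)/-2 = 13/2
Product = (13)/-2 = -13/2


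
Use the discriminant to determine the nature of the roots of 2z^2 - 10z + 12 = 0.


D = b^2 - 4ac = (-10)^2 - 4(2)(12) = 100 - 96 = 4
Since D > 0: two distinct rational roots


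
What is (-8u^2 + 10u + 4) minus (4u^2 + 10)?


Distribute the minus sign:
  (-8u^2 + 10u + 4)
- (4u^2 + 10)
Negate second polynomial: -4u^2 - 10
Add: -12u^2 + 10u - 6


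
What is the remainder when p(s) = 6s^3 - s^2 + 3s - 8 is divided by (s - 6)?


By the Remainder Theorem, the remainder equals p(6):
  6*(6)^3 = 1296
  -1*(6)^2 = -36
  3*(6)^1 = 18
  constant: -8
Sum: 1296 - 36 + 18 - 8 = 1270


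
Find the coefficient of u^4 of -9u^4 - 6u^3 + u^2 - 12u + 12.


Read off the coefficient of u^4: -9


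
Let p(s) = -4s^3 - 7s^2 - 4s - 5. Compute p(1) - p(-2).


p(1) = -20
p(-2) = 7
p(1) - p(-2) = -20 - 7 = -27


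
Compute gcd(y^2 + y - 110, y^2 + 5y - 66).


Factor each:
  y^2 + y - 110 = (y + 11)(y - 10)
  y^2 + 5y - 66 = (y + 11)(y - 6)
Common monic factor: y + 11


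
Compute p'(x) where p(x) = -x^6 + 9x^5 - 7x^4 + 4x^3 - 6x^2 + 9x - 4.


Apply the power rule term by term:
  d/dx(-x^6) = -6x^5
  d/dx(9x^5) = 45x^4
  d/dx(-7x^4) = -28x^3
  d/dx(4x^3) = 12x^2
  d/dx(-6x^2) = -12x
  d/dx(9x) = 9
  d/dx(-4) = 0
p'(x) = -6x^5 + 45x^4 - 28x^3 + 12x^2 - 12x + 9


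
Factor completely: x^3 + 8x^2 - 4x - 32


Try integer roots (divisors of -32). x=2: p(2)=0.
Divide out (x - 2): quotient is x^2 + 10x + 16.
Factor the quadratic: (x + 8)(x + 2)
Result: (x - 2)(x + 8)(x + 2)


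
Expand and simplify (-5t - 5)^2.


Expand (-5t - 5)^2 by repeated multiplication:
= 25t^2 + 50t + 25


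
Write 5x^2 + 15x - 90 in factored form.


Roots satisfy r1 + r2 = -b/a = -3 and r1*r2 = c/a = -18.
So r1 = -6, r2 = 3.
5x^2 + 15x - 90 = 5(x - r1)(x - r2) = 5(x + 6)(x - 3)


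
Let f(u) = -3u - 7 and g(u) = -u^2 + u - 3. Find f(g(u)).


Substitute g(u) into f:
f(g(u)) = -3*(-u^2 + u - 3) + (-7)
Expand and combine: 3u^2 - 3u + 2


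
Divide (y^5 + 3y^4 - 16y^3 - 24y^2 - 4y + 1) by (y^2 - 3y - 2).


(y^5 + 3y^4 - 16y^3 - 24y^2 - 4y + 1) / (y^2 - 3y - 2)
Step 1: y^3 * (y^2 - 3y - 2) = y^5 - 3y^4 - 2y^3; subtract.
Step 2: 6y^2 * (y^2 - 3y - 2) = 6y^4 - 18y^3 - 12y^2; subtract.
Step 3: 4y * (y^2 - 3y - 2) = 4y^3 - 12y^2 - 8y; subtract.
Step 4: 0 * (y^2 - 3y - 2) = 0; subtract.
Quotient: y^3 + 6y^2 + 4y, Remainder: 4y + 1


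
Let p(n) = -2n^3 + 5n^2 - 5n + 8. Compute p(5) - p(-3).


p(5) = -142
p(-3) = 122
p(5) - p(-3) = -142 - 122 = -264


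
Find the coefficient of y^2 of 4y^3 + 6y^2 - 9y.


Read off the coefficient of y^2: 6


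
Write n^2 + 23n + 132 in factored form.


Roots satisfy r1 + r2 = -b/a = -23 and r1*r2 = c/a = 132.
So r1 = -12, r2 = -11.
n^2 + 23n + 132 = (n - r1)(n - r2) = (n + 12)(n + 11)


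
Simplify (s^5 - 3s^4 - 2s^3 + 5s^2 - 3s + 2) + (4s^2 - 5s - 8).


Align terms by degree and add:
  s^5 - 3s^4 - 2s^3 + 5s^2 - 3s + 2
+ 4s^2 - 5s - 8
= s^5 - 3s^4 - 2s^3 + 9s^2 - 8s - 6


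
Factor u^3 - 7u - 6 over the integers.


Try integer roots (divisors of -6). u=3: p(3)=0.
Divide out (u - 3): quotient is u^2 + 3u + 2.
Factor the quadratic: (u + 2)(u + 1)
Result: (u - 3)(u + 2)(u + 1)


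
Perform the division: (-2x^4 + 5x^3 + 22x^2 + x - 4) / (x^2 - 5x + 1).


(-2x^4 + 5x^3 + 22x^2 + x - 4) / (x^2 - 5x + 1)
Step 1: -2x^2 * (x^2 - 5x + 1) = -2x^4 + 10x^3 - 2x^2; subtract.
Step 2: -5x * (x^2 - 5x + 1) = -5x^3 + 25x^2 - 5x; subtract.
Step 3: -1 * (x^2 - 5x + 1) = -x^2 + 5x - 1; subtract.
Quotient: -2x^2 - 5x - 1, Remainder: x - 3


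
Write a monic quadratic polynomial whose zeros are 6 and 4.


p(t) = (t - 6)(t - 4)
Expand: t^2 - 10t + 24


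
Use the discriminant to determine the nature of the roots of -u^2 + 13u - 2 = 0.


D = b^2 - 4ac = (13)^2 - 4(-1)(-2) = 169 - 8 = 161
Since D > 0: two distinct irrational roots


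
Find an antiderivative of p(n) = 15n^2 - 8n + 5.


Reverse power rule on each term:
  ∫ 15n^2 dn = 5n^3
  ∫ -8n dn = -4n^2
  ∫ 5 dn = 5n
F(n) = 5n^3 - 4n^2 + 5n + C


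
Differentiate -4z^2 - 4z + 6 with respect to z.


Apply the power rule term by term:
  d/dz(-4z^2) = -8z
  d/dz(-4z) = -4
  d/dz(6) = 0
p'(z) = -8z - 4


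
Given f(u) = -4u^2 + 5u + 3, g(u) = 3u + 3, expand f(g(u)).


Substitute g(u) into f:
f(g(u)) = -4*(3u + 3)^2 + 5*(3u + 3) + 3
(3u + 3)^2 = 9u^2 + 18u + 9
Expand and combine: -36u^2 - 57u - 18


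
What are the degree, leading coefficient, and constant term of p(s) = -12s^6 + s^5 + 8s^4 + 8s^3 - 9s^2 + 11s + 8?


Highest power of s is 6, with coefficient -12. Constant term is 8.
Degree = 6, leading coefficient = -12, constant term = 8


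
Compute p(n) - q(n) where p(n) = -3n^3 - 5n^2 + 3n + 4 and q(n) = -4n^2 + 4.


Distribute the minus sign:
  (-3n^3 - 5n^2 + 3n + 4)
- (-4n^2 + 4)
Negate second polynomial: 4n^2 - 4
Add: -3n^3 - n^2 + 3n


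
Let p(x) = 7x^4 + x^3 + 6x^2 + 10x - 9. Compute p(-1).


Using direct substitution:
  7 * (-1)^4 = 7
  1 * (-1)^3 = -1
  6 * (-1)^2 = 6
  10 * (-1)^1 = -10
  constant: -9
Sum = 7 - 1 + 6 - 10 - 9 = -7


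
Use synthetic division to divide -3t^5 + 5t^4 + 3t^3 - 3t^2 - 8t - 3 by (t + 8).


Synthetic division with c = -8. Coefficients: -3, 5, 3, -3, -8, -3
Bring down -3.
  -3 * -8 = 24; 24 + 5 = 29
  29 * -8 = -232; -232 + 3 = -229
  -229 * -8 = 1832; 1832 - 3 = 1829
  1829 * -8 = -14632; -14632 - 8 = -14640
  -14640 * -8 = 117120; 117120 - 3 = 117117
Quotient: -3t^4 + 29t^3 - 229t^2 + 1829t - 14640, Remainder: 117117


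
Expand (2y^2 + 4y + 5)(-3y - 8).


Distribute each term of the first polynomial:
  (2y^2)(-3y - 8) = -6y^3 - 16y^2
  (4y)(-3y - 8) = -12y^2 - 32y
  (5)(-3y - 8) = -15y - 40
Sum: -6y^3 - 28y^2 - 47y - 40


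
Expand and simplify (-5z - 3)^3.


Expand (-5z - 3)^3 by repeated multiplication:
  (-5z - 3)^2 = 25z^2 + 30z + 9
= -125z^3 - 225z^2 - 135z - 27


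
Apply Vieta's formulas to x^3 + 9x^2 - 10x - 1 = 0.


Monic cubic x^3+bx^2+cx+d=0: sum=-b, pairwise sum=c, product=-d.
b=9, c=-10, d=-1
r1+r2+r3 = -9
r1r2+r1r3+r2r3 = -10
r1r2r3 = 1


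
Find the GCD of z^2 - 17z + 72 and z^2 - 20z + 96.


Factor each:
  z^2 - 17z + 72 = (z - 8)(z - 9)
  z^2 - 20z + 96 = (z - 8)(z - 12)
Common monic factor: z - 8


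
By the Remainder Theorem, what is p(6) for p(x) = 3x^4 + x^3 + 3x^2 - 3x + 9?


By the Remainder Theorem, the remainder equals p(6):
  3*(6)^4 = 3888
  1*(6)^3 = 216
  3*(6)^2 = 108
  -3*(6)^1 = -18
  constant: 9
Sum: 3888 + 216 + 108 - 18 + 9 = 4203


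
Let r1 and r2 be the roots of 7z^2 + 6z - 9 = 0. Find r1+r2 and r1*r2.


For az^2+bz+c=0: sum = -b/a, product = c/a.
a=7, b=6, c=-9
Sum = -(6)/7 = -6/7
Product = (-9)/7 = -9/7


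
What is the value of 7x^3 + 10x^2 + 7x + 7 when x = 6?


Using direct substitution:
  7 * (6)^3 = 1512
  10 * (6)^2 = 360
  7 * (6)^1 = 42
  constant: 7
Sum = 1512 + 360 + 42 + 7 = 1921


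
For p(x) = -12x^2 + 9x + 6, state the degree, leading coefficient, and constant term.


Highest power of x is 2, with coefficient -12. Constant term is 6.
Degree = 2, leading coefficient = -12, constant term = 6


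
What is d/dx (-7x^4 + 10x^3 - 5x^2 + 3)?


Apply the power rule term by term:
  d/dx(-7x^4) = -28x^3
  d/dx(10x^3) = 30x^2
  d/dx(-5x^2) = -10x
  d/dx(3) = 0
p'(x) = -28x^3 + 30x^2 - 10x


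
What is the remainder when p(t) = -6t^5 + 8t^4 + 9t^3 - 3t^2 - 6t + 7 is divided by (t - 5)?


By the Remainder Theorem, the remainder equals p(5):
  -6*(5)^5 = -18750
  8*(5)^4 = 5000
  9*(5)^3 = 1125
  -3*(5)^2 = -75
  -6*(5)^1 = -30
  constant: 7
Sum: -18750 + 5000 + 1125 - 75 - 30 + 7 = -12723


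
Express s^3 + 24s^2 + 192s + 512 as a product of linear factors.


Try integer roots (divisors of 512). s=-8: p(-8)=0.
Divide out (s + 8): quotient is s^2 + 16s + 64.
Factor the quadratic: (s + 8)(s + 8)
Result: (s + 8)(s + 8)(s + 8)


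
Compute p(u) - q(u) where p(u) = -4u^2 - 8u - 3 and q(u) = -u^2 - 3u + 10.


Distribute the minus sign:
  (-4u^2 - 8u - 3)
- (-u^2 - 3u + 10)
Negate second polynomial: u^2 + 3u - 10
Add: -3u^2 - 5u - 13


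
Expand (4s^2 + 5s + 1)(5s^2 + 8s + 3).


Distribute each term of the first polynomial:
  (4s^2)(5s^2 + 8s + 3) = 20s^4 + 32s^3 + 12s^2
  (5s)(5s^2 + 8s + 3) = 25s^3 + 40s^2 + 15s
  (1)(5s^2 + 8s + 3) = 5s^2 + 8s + 3
Sum: 20s^4 + 57s^3 + 57s^2 + 23s + 3


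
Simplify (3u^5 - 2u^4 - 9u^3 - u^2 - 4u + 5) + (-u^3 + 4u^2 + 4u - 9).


Align terms by degree and add:
  3u^5 - 2u^4 - 9u^3 - u^2 - 4u + 5
  -u^3 + 4u^2 + 4u - 9
= 3u^5 - 2u^4 - 10u^3 + 3u^2 - 4


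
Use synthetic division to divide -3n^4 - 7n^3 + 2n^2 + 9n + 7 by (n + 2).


Synthetic division with c = -2. Coefficients: -3, -7, 2, 9, 7
Bring down -3.
  -3 * -2 = 6; 6 - 7 = -1
  -1 * -2 = 2; 2 + 2 = 4
  4 * -2 = -8; -8 + 9 = 1
  1 * -2 = -2; -2 + 7 = 5
Quotient: -3n^3 - n^2 + 4n + 1, Remainder: 5


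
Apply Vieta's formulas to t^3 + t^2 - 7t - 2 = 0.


Monic cubic t^3+bt^2+ct+d=0: sum=-b, pairwise sum=c, product=-d.
b=1, c=-7, d=-2
r1+r2+r3 = -1
r1r2+r1r3+r2r3 = -7
r1r2r3 = 2


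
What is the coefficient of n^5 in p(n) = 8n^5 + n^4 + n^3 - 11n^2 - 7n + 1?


Read off the coefficient of n^5: 8


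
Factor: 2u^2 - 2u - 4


Roots satisfy r1 + r2 = -b/a = 1 and r1*r2 = c/a = -2.
So r1 = -1, r2 = 2.
2u^2 - 2u - 4 = 2(u - r1)(u - r2) = 2(u + 1)(u - 2)


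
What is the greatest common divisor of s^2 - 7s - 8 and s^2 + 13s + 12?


Factor each:
  s^2 - 7s - 8 = (s + 1)(s - 8)
  s^2 + 13s + 12 = (s + 1)(s + 12)
Common monic factor: s + 1


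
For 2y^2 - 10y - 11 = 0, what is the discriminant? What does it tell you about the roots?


D = b^2 - 4ac = (-10)^2 - 4(2)(-11) = 100 + 88 = 188
Since D > 0: two distinct irrational roots


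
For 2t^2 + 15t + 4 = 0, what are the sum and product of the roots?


For at^2+bt+c=0: sum = -b/a, product = c/a.
a=2, b=15, c=4
Sum = -(15)/2 = -15/2
Product = (4)/2 = 2


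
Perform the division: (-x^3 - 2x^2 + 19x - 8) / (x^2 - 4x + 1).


(-x^3 - 2x^2 + 19x - 8) / (x^2 - 4x + 1)
Step 1: -x * (x^2 - 4x + 1) = -x^3 + 4x^2 - x; subtract.
Step 2: -6 * (x^2 - 4x + 1) = -6x^2 + 24x - 6; subtract.
Quotient: -x - 6, Remainder: -4x - 2


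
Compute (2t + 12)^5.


Expand (2t + 12)^5 by repeated multiplication:
  (2t + 12)^2 = 4t^2 + 48t + 144
  (2t + 12)^3 = 8t^3 + 144t^2 + 864t + 1728
  (2t + 12)^4 = 16t^4 + 384t^3 + 3456t^2 + 13824t + 20736
= 32t^5 + 960t^4 + 11520t^3 + 69120t^2 + 207360t + 248832


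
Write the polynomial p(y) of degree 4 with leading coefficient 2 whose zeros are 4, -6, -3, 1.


p(y) = 2(y - 4)(y + 6)(y + 3)(y - 1)
Expand: 2y^4 + 8y^3 - 46y^2 - 108y + 144


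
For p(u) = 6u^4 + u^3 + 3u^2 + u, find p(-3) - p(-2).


p(-3) = 483
p(-2) = 98
p(-3) - p(-2) = 483 - 98 = 385


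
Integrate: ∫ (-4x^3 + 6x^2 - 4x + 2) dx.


Reverse power rule on each term:
  ∫ -4x^3 dx = -x^4
  ∫ 6x^2 dx = 2x^3
  ∫ -4x dx = -2x^2
  ∫ 2 dx = 2x
F(x) = -x^4 + 2x^3 - 2x^2 + 2x + C


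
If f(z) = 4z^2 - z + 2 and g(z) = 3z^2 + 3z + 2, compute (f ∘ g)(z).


Substitute g(z) into f:
f(g(z)) = 4*(3z^2 + 3z + 2)^2 + (-1)*(3z^2 + 3z + 2) + 2
(3z^2 + 3z + 2)^2 = 9z^4 + 18z^3 + 21z^2 + 12z + 4
Expand and combine: 36z^4 + 72z^3 + 81z^2 + 45z + 16


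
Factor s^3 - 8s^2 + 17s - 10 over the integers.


Try integer roots (divisors of -10). s=5: p(5)=0.
Divide out (s - 5): quotient is s^2 - 3s + 2.
Factor the quadratic: (s - 2)(s - 1)
Result: (s - 5)(s - 2)(s - 1)


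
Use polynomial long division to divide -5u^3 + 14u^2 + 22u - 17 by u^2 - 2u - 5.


(-5u^3 + 14u^2 + 22u - 17) / (u^2 - 2u - 5)
Step 1: -5u * (u^2 - 2u - 5) = -5u^3 + 10u^2 + 25u; subtract.
Step 2: 4 * (u^2 - 2u - 5) = 4u^2 - 8u - 20; subtract.
Quotient: -5u + 4, Remainder: 5u + 3


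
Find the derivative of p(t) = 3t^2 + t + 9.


Apply the power rule term by term:
  d/dt(3t^2) = 6t
  d/dt(t) = 1
  d/dt(9) = 0
p'(t) = 6t + 1


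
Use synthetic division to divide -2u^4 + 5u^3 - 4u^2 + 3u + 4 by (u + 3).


Synthetic division with c = -3. Coefficients: -2, 5, -4, 3, 4
Bring down -2.
  -2 * -3 = 6; 6 + 5 = 11
  11 * -3 = -33; -33 - 4 = -37
  -37 * -3 = 111; 111 + 3 = 114
  114 * -3 = -342; -342 + 4 = -338
Quotient: -2u^3 + 11u^2 - 37u + 114, Remainder: -338


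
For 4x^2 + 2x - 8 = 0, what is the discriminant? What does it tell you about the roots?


D = b^2 - 4ac = (2)^2 - 4(4)(-8) = 4 + 128 = 132
Since D > 0: two distinct irrational roots


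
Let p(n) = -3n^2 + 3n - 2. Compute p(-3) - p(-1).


p(-3) = -38
p(-1) = -8
p(-3) - p(-1) = -38 + 8 = -30


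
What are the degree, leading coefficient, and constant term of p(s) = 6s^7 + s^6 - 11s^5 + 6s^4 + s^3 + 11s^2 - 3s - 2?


Highest power of s is 7, with coefficient 6. Constant term is -2.
Degree = 7, leading coefficient = 6, constant term = -2


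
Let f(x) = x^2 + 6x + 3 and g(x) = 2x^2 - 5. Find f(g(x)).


Substitute g(x) into f:
f(g(x)) = 1*(2x^2 - 5)^2 + 6*(2x^2 - 5) + 3
(2x^2 - 5)^2 = 4x^4 - 20x^2 + 25
Expand and combine: 4x^4 - 8x^2 - 2


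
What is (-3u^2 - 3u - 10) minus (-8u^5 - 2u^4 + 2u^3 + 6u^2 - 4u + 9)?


Distribute the minus sign:
  (-3u^2 - 3u - 10)
- (-8u^5 - 2u^4 + 2u^3 + 6u^2 - 4u + 9)
Negate second polynomial: 8u^5 + 2u^4 - 2u^3 - 6u^2 + 4u - 9
Add: 8u^5 + 2u^4 - 2u^3 - 9u^2 + u - 19


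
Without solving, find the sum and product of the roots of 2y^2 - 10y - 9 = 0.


For ay^2+by+c=0: sum = -b/a, product = c/a.
a=2, b=-10, c=-9
Sum = -(-10)/2 = 5
Product = (-9)/2 = -9/2


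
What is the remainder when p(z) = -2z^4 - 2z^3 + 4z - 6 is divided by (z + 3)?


By the Remainder Theorem, the remainder equals p(-3):
  -2*(-3)^4 = -162
  -2*(-3)^3 = 54
  0*(-3)^2 = 0
  4*(-3)^1 = -12
  constant: -6
Sum: -162 + 54 + 0 - 12 - 6 = -126


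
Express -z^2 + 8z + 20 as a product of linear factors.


Roots satisfy r1 + r2 = -b/a = 8 and r1*r2 = c/a = -20.
So r1 = 10, r2 = -2.
-z^2 + 8z + 20 = -(z - r1)(z - r2) = -(z - 10)(z + 2)


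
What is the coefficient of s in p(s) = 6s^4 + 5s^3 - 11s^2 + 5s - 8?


Read off the coefficient of s: 5


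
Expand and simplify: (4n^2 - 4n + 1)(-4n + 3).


Distribute each term of the first polynomial:
  (4n^2)(-4n + 3) = -16n^3 + 12n^2
  (-4n)(-4n + 3) = 16n^2 - 12n
  (1)(-4n + 3) = -4n + 3
Sum: -16n^3 + 28n^2 - 16n + 3


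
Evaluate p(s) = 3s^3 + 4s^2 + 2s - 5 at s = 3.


Using direct substitution:
  3 * (3)^3 = 81
  4 * (3)^2 = 36
  2 * (3)^1 = 6
  constant: -5
Sum = 81 + 36 + 6 - 5 = 118


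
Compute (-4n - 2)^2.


Expand (-4n - 2)^2 by repeated multiplication:
= 16n^2 + 16n + 4


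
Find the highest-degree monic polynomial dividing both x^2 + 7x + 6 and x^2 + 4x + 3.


Factor each:
  x^2 + 7x + 6 = (x + 1)(x + 6)
  x^2 + 4x + 3 = (x + 1)(x + 3)
Common monic factor: x + 1


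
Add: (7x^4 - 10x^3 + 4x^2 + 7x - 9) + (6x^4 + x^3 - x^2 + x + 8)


Align terms by degree and add:
  7x^4 - 10x^3 + 4x^2 + 7x - 9
+ 6x^4 + x^3 - x^2 + x + 8
= 13x^4 - 9x^3 + 3x^2 + 8x - 1


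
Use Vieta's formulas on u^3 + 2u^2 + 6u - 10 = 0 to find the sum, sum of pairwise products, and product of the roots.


Monic cubic u^3+bu^2+cu+d=0: sum=-b, pairwise sum=c, product=-d.
b=2, c=6, d=-10
r1+r2+r3 = -2
r1r2+r1r3+r2r3 = 6
r1r2r3 = 10


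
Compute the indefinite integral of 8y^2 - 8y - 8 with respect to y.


Reverse power rule on each term:
  ∫ 8y^2 dy = (8/3)y^3
  ∫ -8y dy = -4y^2
  ∫ -8 dy = -8y
F(y) = (8/3)y^3 - 4y^2 - 8y + C


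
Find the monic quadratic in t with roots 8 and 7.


p(t) = (t - 8)(t - 7)
Expand: t^2 - 15t + 56


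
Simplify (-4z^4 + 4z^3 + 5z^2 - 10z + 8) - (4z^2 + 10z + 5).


Distribute the minus sign:
  (-4z^4 + 4z^3 + 5z^2 - 10z + 8)
- (4z^2 + 10z + 5)
Negate second polynomial: -4z^2 - 10z - 5
Add: -4z^4 + 4z^3 + z^2 - 20z + 3


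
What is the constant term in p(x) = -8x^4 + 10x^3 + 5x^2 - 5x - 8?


Read off the constant term: -8


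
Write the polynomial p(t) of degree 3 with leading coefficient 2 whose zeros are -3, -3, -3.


p(t) = 2(t + 3)(t + 3)(t + 3)
Expand: 2t^3 + 18t^2 + 54t + 54


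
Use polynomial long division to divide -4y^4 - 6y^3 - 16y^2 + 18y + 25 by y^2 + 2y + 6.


(-4y^4 - 6y^3 - 16y^2 + 18y + 25) / (y^2 + 2y + 6)
Step 1: -4y^2 * (y^2 + 2y + 6) = -4y^4 - 8y^3 - 24y^2; subtract.
Step 2: 2y * (y^2 + 2y + 6) = 2y^3 + 4y^2 + 12y; subtract.
Step 3: 4 * (y^2 + 2y + 6) = 4y^2 + 8y + 24; subtract.
Quotient: -4y^2 + 2y + 4, Remainder: -2y + 1


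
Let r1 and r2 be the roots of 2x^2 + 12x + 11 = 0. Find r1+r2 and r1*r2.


For ax^2+bx+c=0: sum = -b/a, product = c/a.
a=2, b=12, c=11
Sum = -(12)/2 = -6
Product = (11)/2 = 11/2


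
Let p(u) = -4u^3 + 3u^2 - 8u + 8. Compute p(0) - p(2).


p(0) = 8
p(2) = -28
p(0) - p(2) = 8 + 28 = 36


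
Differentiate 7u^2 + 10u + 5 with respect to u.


Apply the power rule term by term:
  d/du(7u^2) = 14u
  d/du(10u) = 10
  d/du(5) = 0
p'(u) = 14u + 10


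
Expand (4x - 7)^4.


Expand (4x - 7)^4 by repeated multiplication:
  (4x - 7)^2 = 16x^2 - 56x + 49
  (4x - 7)^3 = 64x^3 - 336x^2 + 588x - 343
= 256x^4 - 1792x^3 + 4704x^2 - 5488x + 2401


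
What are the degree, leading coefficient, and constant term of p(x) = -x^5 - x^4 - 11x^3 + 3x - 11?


Highest power of x is 5, with coefficient -1. Constant term is -11.
Degree = 5, leading coefficient = -1, constant term = -11


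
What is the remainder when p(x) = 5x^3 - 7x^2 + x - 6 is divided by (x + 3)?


By the Remainder Theorem, the remainder equals p(-3):
  5*(-3)^3 = -135
  -7*(-3)^2 = -63
  1*(-3)^1 = -3
  constant: -6
Sum: -135 - 63 - 3 - 6 = -207


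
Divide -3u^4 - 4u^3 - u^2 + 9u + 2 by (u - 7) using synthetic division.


Synthetic division with c = 7. Coefficients: -3, -4, -1, 9, 2
Bring down -3.
  -3 * 7 = -21; -21 - 4 = -25
  -25 * 7 = -175; -175 - 1 = -176
  -176 * 7 = -1232; -1232 + 9 = -1223
  -1223 * 7 = -8561; -8561 + 2 = -8559
Quotient: -3u^3 - 25u^2 - 176u - 1223, Remainder: -8559


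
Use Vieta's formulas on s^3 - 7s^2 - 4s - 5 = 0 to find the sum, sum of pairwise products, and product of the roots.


Monic cubic s^3+bs^2+cs+d=0: sum=-b, pairwise sum=c, product=-d.
b=-7, c=-4, d=-5
r1+r2+r3 = 7
r1r2+r1r3+r2r3 = -4
r1r2r3 = 5


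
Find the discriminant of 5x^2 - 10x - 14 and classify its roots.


D = b^2 - 4ac = (-10)^2 - 4(5)(-14) = 100 + 280 = 380
Since D > 0: two distinct irrational roots


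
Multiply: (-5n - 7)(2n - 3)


Distribute each term of the first polynomial:
  (-5n)(2n - 3) = -10n^2 + 15n
  (-7)(2n - 3) = -14n + 21
Sum: -10n^2 + n + 21


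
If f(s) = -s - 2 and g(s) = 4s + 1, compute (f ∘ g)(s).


Substitute g(s) into f:
f(g(s)) = -1*(4s + 1) + (-2)
Expand and combine: -4s - 3


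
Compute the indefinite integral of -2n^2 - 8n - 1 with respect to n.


Reverse power rule on each term:
  ∫ -2n^2 dn = -(2/3)n^3
  ∫ -8n dn = -4n^2
  ∫ -1 dn = -n
F(n) = -(2/3)n^3 - 4n^2 - n + C


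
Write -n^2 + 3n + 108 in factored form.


Roots satisfy r1 + r2 = -b/a = 3 and r1*r2 = c/a = -108.
So r1 = 12, r2 = -9.
-n^2 + 3n + 108 = -(n - r1)(n - r2) = -(n - 12)(n + 9)


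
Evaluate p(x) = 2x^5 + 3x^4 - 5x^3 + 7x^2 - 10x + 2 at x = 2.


Using direct substitution:
  2 * (2)^5 = 64
  3 * (2)^4 = 48
  -5 * (2)^3 = -40
  7 * (2)^2 = 28
  -10 * (2)^1 = -20
  constant: 2
Sum = 64 + 48 - 40 + 28 - 20 + 2 = 82


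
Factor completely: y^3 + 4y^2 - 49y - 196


Try integer roots (divisors of -196). y=7: p(7)=0.
Divide out (y - 7): quotient is y^2 + 11y + 28.
Factor the quadratic: (y + 7)(y + 4)
Result: (y - 7)(y + 7)(y + 4)


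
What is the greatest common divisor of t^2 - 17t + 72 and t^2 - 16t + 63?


Factor each:
  t^2 - 17t + 72 = (t - 9)(t - 8)
  t^2 - 16t + 63 = (t - 9)(t - 7)
Common monic factor: t - 9


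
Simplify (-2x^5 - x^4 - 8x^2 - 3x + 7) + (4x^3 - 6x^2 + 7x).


Align terms by degree and add:
  -2x^5 - x^4 - 8x^2 - 3x + 7
+ 4x^3 - 6x^2 + 7x
= -2x^5 - x^4 + 4x^3 - 14x^2 + 4x + 7


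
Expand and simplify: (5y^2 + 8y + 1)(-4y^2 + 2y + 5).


Distribute each term of the first polynomial:
  (5y^2)(-4y^2 + 2y + 5) = -20y^4 + 10y^3 + 25y^2
  (8y)(-4y^2 + 2y + 5) = -32y^3 + 16y^2 + 40y
  (1)(-4y^2 + 2y + 5) = -4y^2 + 2y + 5
Sum: -20y^4 - 22y^3 + 37y^2 + 42y + 5


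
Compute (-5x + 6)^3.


Expand (-5x + 6)^3 by repeated multiplication:
  (-5x + 6)^2 = 25x^2 - 60x + 36
= -125x^3 + 450x^2 - 540x + 216


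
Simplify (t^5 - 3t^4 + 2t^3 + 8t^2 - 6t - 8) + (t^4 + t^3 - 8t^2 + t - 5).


Align terms by degree and add:
  t^5 - 3t^4 + 2t^3 + 8t^2 - 6t - 8
+ t^4 + t^3 - 8t^2 + t - 5
= t^5 - 2t^4 + 3t^3 - 5t - 13


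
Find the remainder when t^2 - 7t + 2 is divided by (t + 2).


By the Remainder Theorem, the remainder equals p(-2):
  1*(-2)^2 = 4
  -7*(-2)^1 = 14
  constant: 2
Sum: 4 + 14 + 2 = 20


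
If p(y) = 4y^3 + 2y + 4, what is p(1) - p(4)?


p(1) = 10
p(4) = 268
p(1) - p(4) = 10 - 268 = -258


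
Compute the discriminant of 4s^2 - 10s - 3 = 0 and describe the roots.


D = b^2 - 4ac = (-10)^2 - 4(4)(-3) = 100 + 48 = 148
Since D > 0: two distinct irrational roots


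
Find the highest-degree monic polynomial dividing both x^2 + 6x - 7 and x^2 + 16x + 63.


Factor each:
  x^2 + 6x - 7 = (x + 7)(x - 1)
  x^2 + 16x + 63 = (x + 7)(x + 9)
Common monic factor: x + 7


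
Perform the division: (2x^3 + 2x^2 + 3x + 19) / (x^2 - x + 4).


(2x^3 + 2x^2 + 3x + 19) / (x^2 - x + 4)
Step 1: 2x * (x^2 - x + 4) = 2x^3 - 2x^2 + 8x; subtract.
Step 2: 4 * (x^2 - x + 4) = 4x^2 - 4x + 16; subtract.
Quotient: 2x + 4, Remainder: -x + 3


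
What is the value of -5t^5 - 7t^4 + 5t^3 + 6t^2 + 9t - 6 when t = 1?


Using direct substitution:
  -5 * (1)^5 = -5
  -7 * (1)^4 = -7
  5 * (1)^3 = 5
  6 * (1)^2 = 6
  9 * (1)^1 = 9
  constant: -6
Sum = -5 - 7 + 5 + 6 + 9 - 6 = 2


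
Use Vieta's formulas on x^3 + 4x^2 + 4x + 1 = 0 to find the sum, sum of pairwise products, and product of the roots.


Monic cubic x^3+bx^2+cx+d=0: sum=-b, pairwise sum=c, product=-d.
b=4, c=4, d=1
r1+r2+r3 = -4
r1r2+r1r3+r2r3 = 4
r1r2r3 = -1


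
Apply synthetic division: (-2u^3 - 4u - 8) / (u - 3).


Synthetic division with c = 3. Coefficients: -2, 0, -4, -8
Bring down -2.
  -2 * 3 = -6; -6 + 0 = -6
  -6 * 3 = -18; -18 - 4 = -22
  -22 * 3 = -66; -66 - 8 = -74
Quotient: -2u^2 - 6u - 22, Remainder: -74


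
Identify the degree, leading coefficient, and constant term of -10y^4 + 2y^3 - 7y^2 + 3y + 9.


Highest power of y is 4, with coefficient -10. Constant term is 9.
Degree = 4, leading coefficient = -10, constant term = 9


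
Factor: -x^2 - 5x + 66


Roots satisfy r1 + r2 = -b/a = -5 and r1*r2 = c/a = -66.
So r1 = 6, r2 = -11.
-x^2 - 5x + 66 = -(x - r1)(x - r2) = -(x - 6)(x + 11)


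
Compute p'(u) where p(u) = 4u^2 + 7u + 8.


Apply the power rule term by term:
  d/du(4u^2) = 8u
  d/du(7u) = 7
  d/du(8) = 0
p'(u) = 8u + 7


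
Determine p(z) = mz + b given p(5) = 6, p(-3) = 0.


p(z) = mz + b. Using p(5)=6, p(-3)=0:
m = (6)/(5 + 3) = 6/8 = 3/4
b = 6 - m*(5) = 6 - 15/4 = 9/4
p(z) = (3/4)z + (9/4)


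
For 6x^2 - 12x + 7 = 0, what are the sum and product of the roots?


For ax^2+bx+c=0: sum = -b/a, product = c/a.
a=6, b=-12, c=7
Sum = -(-12)/6 = 2
Product = (7)/6 = 7/6


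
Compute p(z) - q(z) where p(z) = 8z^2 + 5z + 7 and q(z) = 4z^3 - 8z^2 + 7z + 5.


Distribute the minus sign:
  (8z^2 + 5z + 7)
- (4z^3 - 8z^2 + 7z + 5)
Negate second polynomial: -4z^3 + 8z^2 - 7z - 5
Add: -4z^3 + 16z^2 - 2z + 2


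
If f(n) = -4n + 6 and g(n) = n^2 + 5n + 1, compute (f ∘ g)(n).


Substitute g(n) into f:
f(g(n)) = -4*(n^2 + 5n + 1) + 6
Expand and combine: -4n^2 - 20n + 2


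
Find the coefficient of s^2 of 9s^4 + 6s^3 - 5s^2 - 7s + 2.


Read off the coefficient of s^2: -5


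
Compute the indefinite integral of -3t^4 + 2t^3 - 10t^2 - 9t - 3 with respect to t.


Reverse power rule on each term:
  ∫ -3t^4 dt = -(3/5)t^5
  ∫ 2t^3 dt = (1/2)t^4
  ∫ -10t^2 dt = -(10/3)t^3
  ∫ -9t dt = -(9/2)t^2
  ∫ -3 dt = -3t
F(t) = -(3/5)t^5 + (1/2)t^4 - (10/3)t^3 - (9/2)t^2 - 3t + C


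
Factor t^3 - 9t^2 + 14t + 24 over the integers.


Try integer roots (divisors of 24). t=6: p(6)=0.
Divide out (t - 6): quotient is t^2 - 3t - 4.
Factor the quadratic: (t + 1)(t - 4)
Result: (t - 6)(t + 1)(t - 4)


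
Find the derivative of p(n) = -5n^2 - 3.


Apply the power rule term by term:
  d/dn(-5n^2) = -10n
  d/dn(-3) = 0
p'(n) = -10n


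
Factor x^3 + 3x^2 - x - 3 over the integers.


Try integer roots (divisors of -3). x=-3: p(-3)=0.
Divide out (x + 3): quotient is x^2 - 1.
Factor the quadratic: (x - 1)(x + 1)
Result: (x + 3)(x - 1)(x + 1)


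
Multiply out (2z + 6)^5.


Expand (2z + 6)^5 by repeated multiplication:
  (2z + 6)^2 = 4z^2 + 24z + 36
  (2z + 6)^3 = 8z^3 + 72z^2 + 216z + 216
  (2z + 6)^4 = 16z^4 + 192z^3 + 864z^2 + 1728z + 1296
= 32z^5 + 480z^4 + 2880z^3 + 8640z^2 + 12960z + 7776


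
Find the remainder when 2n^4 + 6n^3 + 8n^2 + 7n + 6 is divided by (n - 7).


By the Remainder Theorem, the remainder equals p(7):
  2*(7)^4 = 4802
  6*(7)^3 = 2058
  8*(7)^2 = 392
  7*(7)^1 = 49
  constant: 6
Sum: 4802 + 2058 + 392 + 49 + 6 = 7307


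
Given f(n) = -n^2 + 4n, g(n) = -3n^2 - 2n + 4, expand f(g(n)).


Substitute g(n) into f:
f(g(n)) = -1*(-3n^2 - 2n + 4)^2 + 4*(-3n^2 - 2n + 4)
(-3n^2 - 2n + 4)^2 = 9n^4 + 12n^3 - 20n^2 - 16n + 16
Expand and combine: -9n^4 - 12n^3 + 8n^2 + 8n


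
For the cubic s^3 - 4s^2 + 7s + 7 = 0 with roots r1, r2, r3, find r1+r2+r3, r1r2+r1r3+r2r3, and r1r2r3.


Monic cubic s^3+bs^2+cs+d=0: sum=-b, pairwise sum=c, product=-d.
b=-4, c=7, d=7
r1+r2+r3 = 4
r1r2+r1r3+r2r3 = 7
r1r2r3 = -7


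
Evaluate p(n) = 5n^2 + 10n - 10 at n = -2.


Using direct substitution:
  5 * (-2)^2 = 20
  10 * (-2)^1 = -20
  constant: -10
Sum = 20 - 20 - 10 = -10


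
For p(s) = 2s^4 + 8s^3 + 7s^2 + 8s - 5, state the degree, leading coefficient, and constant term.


Highest power of s is 4, with coefficient 2. Constant term is -5.
Degree = 4, leading coefficient = 2, constant term = -5


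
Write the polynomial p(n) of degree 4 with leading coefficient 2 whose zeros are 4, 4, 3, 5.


p(n) = 2(n - 4)(n - 4)(n - 3)(n - 5)
Expand: 2n^4 - 32n^3 + 190n^2 - 496n + 480


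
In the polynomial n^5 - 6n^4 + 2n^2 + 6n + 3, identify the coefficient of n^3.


Read off the coefficient of n^3: 0


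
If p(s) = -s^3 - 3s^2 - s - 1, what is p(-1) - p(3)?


p(-1) = -2
p(3) = -58
p(-1) - p(3) = -2 + 58 = 56


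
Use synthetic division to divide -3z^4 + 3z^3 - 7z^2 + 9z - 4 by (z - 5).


Synthetic division with c = 5. Coefficients: -3, 3, -7, 9, -4
Bring down -3.
  -3 * 5 = -15; -15 + 3 = -12
  -12 * 5 = -60; -60 - 7 = -67
  -67 * 5 = -335; -335 + 9 = -326
  -326 * 5 = -1630; -1630 - 4 = -1634
Quotient: -3z^3 - 12z^2 - 67z - 326, Remainder: -1634


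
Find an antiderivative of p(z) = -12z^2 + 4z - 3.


Reverse power rule on each term:
  ∫ -12z^2 dz = -4z^3
  ∫ 4z dz = 2z^2
  ∫ -3 dz = -3z
F(z) = -4z^3 + 2z^2 - 3z + C


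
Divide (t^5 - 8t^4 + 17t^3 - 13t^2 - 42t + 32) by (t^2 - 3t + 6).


(t^5 - 8t^4 + 17t^3 - 13t^2 - 42t + 32) / (t^2 - 3t + 6)
Step 1: t^3 * (t^2 - 3t + 6) = t^5 - 3t^4 + 6t^3; subtract.
Step 2: -5t^2 * (t^2 - 3t + 6) = -5t^4 + 15t^3 - 30t^2; subtract.
Step 3: -4t * (t^2 - 3t + 6) = -4t^3 + 12t^2 - 24t; subtract.
Step 4: 5 * (t^2 - 3t + 6) = 5t^2 - 15t + 30; subtract.
Quotient: t^3 - 5t^2 - 4t + 5, Remainder: -3t + 2
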